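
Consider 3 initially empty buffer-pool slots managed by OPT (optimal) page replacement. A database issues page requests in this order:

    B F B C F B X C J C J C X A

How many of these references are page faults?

6

B: miss, frames {B}
F: miss, frames {B,F}
B: hit
C: miss, frames {B,F,C}
F: hit
B: hit
X: miss, evict F, frames {B,C,X}
C: hit
J: miss, evict B, frames {C,X,J}
C: hit
J: hit
C: hit
X: hit
A: miss, evict J, frames {C,X,A}
Page faults: 6.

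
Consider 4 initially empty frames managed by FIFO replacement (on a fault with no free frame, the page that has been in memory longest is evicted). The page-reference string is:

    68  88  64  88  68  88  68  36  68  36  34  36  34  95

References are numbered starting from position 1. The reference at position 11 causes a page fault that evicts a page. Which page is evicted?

pos 1: 68 -> miss, frames {68}
pos 2: 88 -> miss, frames {68,88}
pos 3: 64 -> miss, frames {68,88,64}
pos 4: 88 -> hit
pos 5: 68 -> hit
pos 6: 88 -> hit
pos 7: 68 -> hit
pos 8: 36 -> miss, frames {68,88,64,36}
pos 9: 68 -> hit
pos 10: 36 -> hit
pos 11: 34 -> miss, evict 68, frames {88,64,36,34}
At position 11, page 68 is evicted.

68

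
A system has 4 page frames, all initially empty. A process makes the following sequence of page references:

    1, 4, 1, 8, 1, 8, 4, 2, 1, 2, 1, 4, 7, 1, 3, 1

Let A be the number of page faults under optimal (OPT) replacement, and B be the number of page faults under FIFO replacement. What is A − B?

Under OPT: F F . F . . . F . . . . F . F . → 6 faults.
Under FIFO: F F . F . . . F . . . . F F F . → 7 faults.
A − B = 6 − 7 = -1.

-1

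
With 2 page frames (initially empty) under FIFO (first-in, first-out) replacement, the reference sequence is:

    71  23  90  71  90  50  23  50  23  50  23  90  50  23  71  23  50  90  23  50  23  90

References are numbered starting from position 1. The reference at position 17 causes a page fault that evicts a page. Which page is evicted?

pos 1: 71: miss, frames {71}
pos 2: 23: miss, frames {71,23}
pos 3: 90: miss, evict 71, frames {23,90}
pos 4: 71: miss, evict 23, frames {90,71}
pos 5: 90: hit
pos 6: 50: miss, evict 90, frames {71,50}
pos 7: 23: miss, evict 71, frames {50,23}
pos 8: 50: hit
pos 9: 23: hit
pos 10: 50: hit
pos 11: 23: hit
pos 12: 90: miss, evict 50, frames {23,90}
pos 13: 50: miss, evict 23, frames {90,50}
pos 14: 23: miss, evict 90, frames {50,23}
pos 15: 71: miss, evict 50, frames {23,71}
pos 16: 23: hit
pos 17: 50: miss, evict 23, frames {71,50}
At position 17, page 23 is evicted.

23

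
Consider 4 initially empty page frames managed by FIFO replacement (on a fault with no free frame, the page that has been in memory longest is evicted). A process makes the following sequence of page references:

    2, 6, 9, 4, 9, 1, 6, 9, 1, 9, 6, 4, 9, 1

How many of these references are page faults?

2 -> fault, frames (2)
6 -> fault, frames (2 6)
9 -> fault, frames (2 6 9)
4 -> fault, frames (2 6 9 4)
9 -> hit
1 -> fault, evict 2, frames (6 9 4 1)
6 -> hit
9 -> hit
1 -> hit
9 -> hit
6 -> hit
4 -> hit
9 -> hit
1 -> hit
Page faults: 5.

5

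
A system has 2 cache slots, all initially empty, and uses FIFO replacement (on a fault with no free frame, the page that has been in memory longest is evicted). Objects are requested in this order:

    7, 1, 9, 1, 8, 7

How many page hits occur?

7: miss, frames (7)
1: miss, frames (7 1)
9: miss, evict 7, frames (1 9)
1: hit
8: miss, evict 1, frames (9 8)
7: miss, evict 9, frames (8 7)
Hits: 1.

1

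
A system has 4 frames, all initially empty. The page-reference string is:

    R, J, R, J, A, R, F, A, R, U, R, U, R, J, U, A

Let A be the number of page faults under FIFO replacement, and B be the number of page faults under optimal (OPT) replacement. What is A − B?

Under FIFO: F F . . F . F . . F F . . F . F → 8 faults.
Under OPT: F F . . F . F . . F . . . . . . → 5 faults.
A − B = 8 − 5 = 3.

3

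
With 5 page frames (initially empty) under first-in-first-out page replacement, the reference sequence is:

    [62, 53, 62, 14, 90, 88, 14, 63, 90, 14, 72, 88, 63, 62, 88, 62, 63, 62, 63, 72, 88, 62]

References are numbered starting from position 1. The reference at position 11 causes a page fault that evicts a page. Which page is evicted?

pos 1: 62 -> fault, frames (62)
pos 2: 53 -> fault, frames (62 53)
pos 3: 62 -> hit
pos 4: 14 -> fault, frames (62 53 14)
pos 5: 90 -> fault, frames (62 53 14 90)
pos 6: 88 -> fault, frames (62 53 14 90 88)
pos 7: 14 -> hit
pos 8: 63 -> fault, evict 62, frames (53 14 90 88 63)
pos 9: 90 -> hit
pos 10: 14 -> hit
pos 11: 72 -> fault, evict 53, frames (14 90 88 63 72)
At position 11, page 53 is evicted.

53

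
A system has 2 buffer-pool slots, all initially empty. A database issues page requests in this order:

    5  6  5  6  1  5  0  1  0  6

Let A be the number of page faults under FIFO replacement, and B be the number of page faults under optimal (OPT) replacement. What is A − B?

2

Under FIFO: F F . . F F F F . F → 7 faults.
Under OPT: F F . . F . F . . F → 5 faults.
A − B = 7 − 5 = 2.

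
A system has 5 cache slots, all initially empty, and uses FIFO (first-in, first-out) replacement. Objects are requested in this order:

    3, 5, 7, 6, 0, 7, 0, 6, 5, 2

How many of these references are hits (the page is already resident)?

3: miss, frames [3]
5: miss, frames [3, 5]
7: miss, frames [3, 5, 7]
6: miss, frames [3, 5, 7, 6]
0: miss, frames [3, 5, 7, 6, 0]
7: hit
0: hit
6: hit
5: hit
2: miss, evict 3, frames [5, 7, 6, 0, 2]
Hits: 4.

4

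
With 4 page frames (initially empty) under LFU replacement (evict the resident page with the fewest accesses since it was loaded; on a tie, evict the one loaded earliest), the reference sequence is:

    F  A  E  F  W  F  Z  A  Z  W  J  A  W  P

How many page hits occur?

5

F: fault, frames (F)
A: fault, frames (F A)
E: fault, frames (F A E)
F: hit
W: fault, frames (F A E W)
F: hit
Z: fault, evict A, frames (F E W Z)
A: fault, evict E, frames (F W Z A)
Z: hit
W: hit
J: fault, evict A, frames (F W Z J)
A: fault, evict J, frames (F W Z A)
W: hit
P: fault, evict A, frames (F W Z P)
Hits: 5.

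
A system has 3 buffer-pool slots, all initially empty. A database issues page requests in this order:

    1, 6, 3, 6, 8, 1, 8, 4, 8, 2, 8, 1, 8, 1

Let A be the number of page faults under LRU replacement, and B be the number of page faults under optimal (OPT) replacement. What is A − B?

Under LRU: F F F . F F . F . F . F . . → 8 faults.
Under OPT: F F F . F . . F . F . . . . → 6 faults.
A − B = 8 − 6 = 2.

2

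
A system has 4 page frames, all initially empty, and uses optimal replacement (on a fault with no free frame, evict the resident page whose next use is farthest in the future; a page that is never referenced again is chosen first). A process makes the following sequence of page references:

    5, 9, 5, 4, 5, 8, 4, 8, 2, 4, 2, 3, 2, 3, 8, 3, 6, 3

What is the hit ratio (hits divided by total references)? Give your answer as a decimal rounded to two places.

0.61

5 -> fault, frames [5]
9 -> fault, frames [5, 9]
5 -> hit
4 -> fault, frames [5, 9, 4]
5 -> hit
8 -> fault, frames [5, 9, 4, 8]
4 -> hit
8 -> hit
2 -> fault, evict 9, frames [5, 4, 8, 2]
4 -> hit
2 -> hit
3 -> fault, evict 4, frames [5, 8, 2, 3]
2 -> hit
3 -> hit
8 -> hit
3 -> hit
6 -> fault, evict 2, frames [5, 8, 3, 6]
3 -> hit
Hits: 11 of 18 references → 11/18 = 0.6111.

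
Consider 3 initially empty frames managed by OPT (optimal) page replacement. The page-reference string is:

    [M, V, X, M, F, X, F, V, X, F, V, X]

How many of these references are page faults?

M → fault, frames (M)
V → fault, frames (M V)
X → fault, frames (M V X)
M → hit
F → fault, evict M, frames (V X F)
X → hit
F → hit
V → hit
X → hit
F → hit
V → hit
X → hit
Page faults: 4.

4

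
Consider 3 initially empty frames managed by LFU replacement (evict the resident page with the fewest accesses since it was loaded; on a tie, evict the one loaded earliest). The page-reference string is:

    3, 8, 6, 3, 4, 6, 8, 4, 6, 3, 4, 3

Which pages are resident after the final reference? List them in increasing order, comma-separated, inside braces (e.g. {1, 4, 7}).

{3, 4, 6}

3: fault, frames {3}
8: fault, frames {3,8}
6: fault, frames {3,8,6}
3: hit
4: fault, evict 8, frames {3,6,4}
6: hit
8: fault, evict 4, frames {3,6,8}
4: fault, evict 8, frames {3,6,4}
6: hit
3: hit
4: hit
3: hit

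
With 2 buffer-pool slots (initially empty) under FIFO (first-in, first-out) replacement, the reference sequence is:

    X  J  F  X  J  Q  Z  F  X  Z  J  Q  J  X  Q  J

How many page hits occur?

2

X → miss, frames (X)
J → miss, frames (X J)
F → miss, evict X, frames (J F)
X → miss, evict J, frames (F X)
J → miss, evict F, frames (X J)
Q → miss, evict X, frames (J Q)
Z → miss, evict J, frames (Q Z)
F → miss, evict Q, frames (Z F)
X → miss, evict Z, frames (F X)
Z → miss, evict F, frames (X Z)
J → miss, evict X, frames (Z J)
Q → miss, evict Z, frames (J Q)
J → hit
X → miss, evict J, frames (Q X)
Q → hit
J → miss, evict Q, frames (X J)
Hits: 2.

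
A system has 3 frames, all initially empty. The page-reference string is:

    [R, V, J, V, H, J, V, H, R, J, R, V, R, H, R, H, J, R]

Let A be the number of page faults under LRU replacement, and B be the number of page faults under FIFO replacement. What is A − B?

Under LRU: F F F . F . . . F F . F . F . . F . → 9 faults.
Under FIFO: F F F . F . . . F . . F . . . . F . → 7 faults.
A − B = 9 − 7 = 2.

2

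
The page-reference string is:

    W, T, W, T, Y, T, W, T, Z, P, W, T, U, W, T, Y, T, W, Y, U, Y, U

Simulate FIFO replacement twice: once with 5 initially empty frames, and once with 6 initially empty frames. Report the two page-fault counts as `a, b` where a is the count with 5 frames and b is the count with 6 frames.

9, 6

5 frames: F F . . F . . . F F . . F F F F . . . . . . → 9 faults.
6 frames: F F . . F . . . F F . . F . . . . . . . . . → 6 faults.
6 < 9: adding a frame reduced faults, as is typical.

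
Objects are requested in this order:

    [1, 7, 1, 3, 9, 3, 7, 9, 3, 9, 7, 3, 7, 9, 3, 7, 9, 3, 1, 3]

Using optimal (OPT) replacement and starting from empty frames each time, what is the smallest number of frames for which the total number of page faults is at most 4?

f=1: 20 faults
f=2: 11 faults
f=3: 5 faults
f=4: 4 faults
Smallest f with faults ≤ 4 is 4.

4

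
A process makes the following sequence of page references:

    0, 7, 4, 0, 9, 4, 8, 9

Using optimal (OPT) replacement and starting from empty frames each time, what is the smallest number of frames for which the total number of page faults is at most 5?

f=1: 8 faults
f=2: 5 faults
f=3: 5 faults
f=4: 5 faults
f=5: 5 faults
Smallest f with faults ≤ 5 is 2.

2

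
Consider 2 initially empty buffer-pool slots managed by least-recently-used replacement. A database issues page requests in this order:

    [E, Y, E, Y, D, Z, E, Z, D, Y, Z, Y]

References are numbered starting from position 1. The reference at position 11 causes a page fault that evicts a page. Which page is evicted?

pos 1: E: miss, frames [E]
pos 2: Y: miss, frames [E, Y]
pos 3: E: hit
pos 4: Y: hit
pos 5: D: miss, evict E, frames [Y, D]
pos 6: Z: miss, evict Y, frames [D, Z]
pos 7: E: miss, evict D, frames [Z, E]
pos 8: Z: hit
pos 9: D: miss, evict E, frames [Z, D]
pos 10: Y: miss, evict Z, frames [D, Y]
pos 11: Z: miss, evict D, frames [Y, Z]
At position 11, page D is evicted.

D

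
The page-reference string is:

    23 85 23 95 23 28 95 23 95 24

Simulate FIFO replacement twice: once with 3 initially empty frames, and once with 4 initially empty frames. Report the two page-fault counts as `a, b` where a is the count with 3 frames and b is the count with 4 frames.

6, 5

3 frames: F F . F . F . F . F → 6 faults.
4 frames: F F . F . F . . . F → 5 faults.
5 < 6: adding a frame reduced faults, as is typical.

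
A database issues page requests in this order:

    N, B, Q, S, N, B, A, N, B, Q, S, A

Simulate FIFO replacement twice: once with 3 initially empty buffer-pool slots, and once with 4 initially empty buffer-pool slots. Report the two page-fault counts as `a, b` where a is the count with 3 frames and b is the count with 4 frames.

9, 10

3 frames: F F F F F F F . . F F . → 9 faults.
4 frames: F F F F . . F F F F F F → 10 faults.
10 > 9: adding a frame increased faults — Belady's anomaly.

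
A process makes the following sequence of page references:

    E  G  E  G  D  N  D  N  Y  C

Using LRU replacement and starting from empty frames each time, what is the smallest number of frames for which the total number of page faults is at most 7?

2

f=1: 10 faults
f=2: 6 faults
f=3: 6 faults
f=4: 6 faults
f=5: 6 faults
f=6: 6 faults
Smallest f with faults ≤ 7 is 2.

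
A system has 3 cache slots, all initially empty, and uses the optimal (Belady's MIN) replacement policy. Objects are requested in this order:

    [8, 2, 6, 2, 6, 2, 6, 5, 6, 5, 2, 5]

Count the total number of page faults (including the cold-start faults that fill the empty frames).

8: miss, frames (8)
2: miss, frames (8 2)
6: miss, frames (8 2 6)
2: hit
6: hit
2: hit
6: hit
5: miss, evict 8, frames (2 6 5)
6: hit
5: hit
2: hit
5: hit
Page faults: 4.

4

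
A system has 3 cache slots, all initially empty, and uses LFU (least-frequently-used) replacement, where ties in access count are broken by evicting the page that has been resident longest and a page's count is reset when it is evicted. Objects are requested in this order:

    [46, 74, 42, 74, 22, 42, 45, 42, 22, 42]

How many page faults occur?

6

46 → miss, frames [46]
74 → miss, frames [46, 74]
42 → miss, frames [46, 74, 42]
74 → hit
22 → miss, evict 46, frames [74, 42, 22]
42 → hit
45 → miss, evict 22, frames [74, 42, 45]
42 → hit
22 → miss, evict 45, frames [74, 42, 22]
42 → hit
Page faults: 6.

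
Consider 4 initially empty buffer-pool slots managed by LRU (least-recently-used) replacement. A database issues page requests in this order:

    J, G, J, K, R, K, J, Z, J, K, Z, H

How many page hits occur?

J → miss, frames {J}
G → miss, frames {J,G}
J → hit
K → miss, frames {G,J,K}
R → miss, frames {G,J,K,R}
K → hit
J → hit
Z → miss, evict G, frames {R,K,J,Z}
J → hit
K → hit
Z → hit
H → miss, evict R, frames {J,K,Z,H}
Hits: 6.

6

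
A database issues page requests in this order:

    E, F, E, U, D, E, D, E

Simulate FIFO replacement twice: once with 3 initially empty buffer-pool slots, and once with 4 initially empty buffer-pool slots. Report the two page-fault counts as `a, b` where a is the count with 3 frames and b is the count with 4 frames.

5, 4

3 frames: F F . F F F . . → 5 faults.
4 frames: F F . F F . . . → 4 faults.
4 < 5: adding a frame reduced faults, as is typical.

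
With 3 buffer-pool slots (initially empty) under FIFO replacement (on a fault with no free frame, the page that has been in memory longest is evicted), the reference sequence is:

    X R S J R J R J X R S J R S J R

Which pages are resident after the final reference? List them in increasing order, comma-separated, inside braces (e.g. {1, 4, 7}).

{J, R, S}

X → miss, frames {X}
R → miss, frames {X,R}
S → miss, frames {X,R,S}
J → miss, evict X, frames {R,S,J}
R → hit
J → hit
R → hit
J → hit
X → miss, evict R, frames {S,J,X}
R → miss, evict S, frames {J,X,R}
S → miss, evict J, frames {X,R,S}
J → miss, evict X, frames {R,S,J}
R → hit
S → hit
J → hit
R → hit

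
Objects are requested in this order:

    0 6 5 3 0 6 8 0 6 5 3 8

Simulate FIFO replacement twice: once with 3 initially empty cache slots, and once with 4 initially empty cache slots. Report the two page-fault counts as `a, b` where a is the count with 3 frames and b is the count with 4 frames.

3 frames: F F F F F F F . . F F . → 9 faults.
4 frames: F F F F . . F F F F F F → 10 faults.
10 > 9: adding a frame increased faults — Belady's anomaly.

9, 10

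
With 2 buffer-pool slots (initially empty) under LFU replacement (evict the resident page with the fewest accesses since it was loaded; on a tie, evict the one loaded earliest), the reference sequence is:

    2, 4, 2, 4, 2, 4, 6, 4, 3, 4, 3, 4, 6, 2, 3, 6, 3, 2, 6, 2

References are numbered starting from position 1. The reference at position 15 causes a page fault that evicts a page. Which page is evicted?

pos 1: 2 -> fault, frames (2)
pos 2: 4 -> fault, frames (2 4)
pos 3: 2 -> hit
pos 4: 4 -> hit
pos 5: 2 -> hit
pos 6: 4 -> hit
pos 7: 6 -> fault, evict 2, frames (4 6)
pos 8: 4 -> hit
pos 9: 3 -> fault, evict 6, frames (4 3)
pos 10: 4 -> hit
pos 11: 3 -> hit
pos 12: 4 -> hit
pos 13: 6 -> fault, evict 3, frames (4 6)
pos 14: 2 -> fault, evict 6, frames (4 2)
pos 15: 3 -> fault, evict 2, frames (4 3)
At position 15, page 2 is evicted.

2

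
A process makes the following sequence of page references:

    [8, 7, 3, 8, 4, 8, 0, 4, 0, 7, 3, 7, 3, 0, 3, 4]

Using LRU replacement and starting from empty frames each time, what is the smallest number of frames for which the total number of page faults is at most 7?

4

f=1: 16 faults
f=2: 11 faults
f=3: 8 faults
f=4: 7 faults
f=5: 5 faults
Smallest f with faults ≤ 7 is 4.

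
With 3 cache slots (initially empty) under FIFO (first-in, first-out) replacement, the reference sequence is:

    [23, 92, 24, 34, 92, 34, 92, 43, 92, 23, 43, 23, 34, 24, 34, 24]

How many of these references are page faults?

9

23: fault, frames (23)
92: fault, frames (23 92)
24: fault, frames (23 92 24)
34: fault, evict 23, frames (92 24 34)
92: hit
34: hit
92: hit
43: fault, evict 92, frames (24 34 43)
92: fault, evict 24, frames (34 43 92)
23: fault, evict 34, frames (43 92 23)
43: hit
23: hit
34: fault, evict 43, frames (92 23 34)
24: fault, evict 92, frames (23 34 24)
34: hit
24: hit
Page faults: 9.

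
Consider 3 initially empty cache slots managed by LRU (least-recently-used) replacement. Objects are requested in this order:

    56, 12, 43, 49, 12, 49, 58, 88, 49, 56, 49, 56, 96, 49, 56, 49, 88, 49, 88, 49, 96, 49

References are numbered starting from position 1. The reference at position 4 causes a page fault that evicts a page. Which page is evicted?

pos 1: 56: miss, frames {56}
pos 2: 12: miss, frames {56,12}
pos 3: 43: miss, frames {56,12,43}
pos 4: 49: miss, evict 56, frames {12,43,49}
At position 4, page 56 is evicted.

56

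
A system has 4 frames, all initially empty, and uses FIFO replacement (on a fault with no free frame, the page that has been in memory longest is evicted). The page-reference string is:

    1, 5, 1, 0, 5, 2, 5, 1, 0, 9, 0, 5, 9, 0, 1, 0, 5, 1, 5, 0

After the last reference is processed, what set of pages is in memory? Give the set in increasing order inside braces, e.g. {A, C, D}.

{0, 1, 5, 9}

1 -> fault, frames (1)
5 -> fault, frames (1 5)
1 -> hit
0 -> fault, frames (1 5 0)
5 -> hit
2 -> fault, frames (1 5 0 2)
5 -> hit
1 -> hit
0 -> hit
9 -> fault, evict 1, frames (5 0 2 9)
0 -> hit
5 -> hit
9 -> hit
0 -> hit
1 -> fault, evict 5, frames (0 2 9 1)
0 -> hit
5 -> fault, evict 0, frames (2 9 1 5)
1 -> hit
5 -> hit
0 -> fault, evict 2, frames (9 1 5 0)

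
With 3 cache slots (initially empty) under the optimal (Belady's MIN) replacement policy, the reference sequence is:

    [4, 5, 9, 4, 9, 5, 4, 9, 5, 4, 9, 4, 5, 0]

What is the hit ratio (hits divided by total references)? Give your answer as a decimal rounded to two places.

0.71

4 -> miss, frames [4]
5 -> miss, frames [4, 5]
9 -> miss, frames [4, 5, 9]
4 -> hit
9 -> hit
5 -> hit
4 -> hit
9 -> hit
5 -> hit
4 -> hit
9 -> hit
4 -> hit
5 -> hit
0 -> miss, evict 9, frames [4, 5, 0]
Hits: 10 of 14 references → 10/14 = 0.7143.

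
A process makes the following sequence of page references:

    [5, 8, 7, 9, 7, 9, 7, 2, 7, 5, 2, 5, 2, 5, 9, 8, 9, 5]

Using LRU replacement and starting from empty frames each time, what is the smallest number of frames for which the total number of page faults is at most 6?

f=1: 18 faults
f=2: 10 faults
f=3: 8 faults
f=4: 7 faults
f=5: 5 faults
Smallest f with faults ≤ 6 is 5.

5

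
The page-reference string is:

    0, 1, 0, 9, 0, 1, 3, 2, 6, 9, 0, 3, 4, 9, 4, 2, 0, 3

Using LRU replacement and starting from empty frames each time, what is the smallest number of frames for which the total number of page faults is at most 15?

f=1: 18 faults
f=2: 15 faults
f=3: 14 faults
f=4: 13 faults
f=5: 10 faults
f=6: 7 faults
f=7: 7 faults
Smallest f with faults ≤ 15 is 2.

2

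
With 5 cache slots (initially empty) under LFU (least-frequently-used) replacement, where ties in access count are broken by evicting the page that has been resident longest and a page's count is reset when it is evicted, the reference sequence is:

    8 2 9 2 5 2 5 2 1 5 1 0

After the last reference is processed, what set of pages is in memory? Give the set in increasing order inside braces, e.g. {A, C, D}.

{0, 1, 2, 5, 9}

8 -> miss, frames (8)
2 -> miss, frames (8 2)
9 -> miss, frames (8 2 9)
2 -> hit
5 -> miss, frames (8 2 9 5)
2 -> hit
5 -> hit
2 -> hit
1 -> miss, frames (8 2 9 5 1)
5 -> hit
1 -> hit
0 -> miss, evict 8, frames (2 9 5 1 0)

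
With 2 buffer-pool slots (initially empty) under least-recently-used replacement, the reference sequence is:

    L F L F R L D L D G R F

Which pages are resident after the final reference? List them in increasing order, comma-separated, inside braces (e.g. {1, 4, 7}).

L → miss, frames [L]
F → miss, frames [L, F]
L → hit
F → hit
R → miss, evict L, frames [F, R]
L → miss, evict F, frames [R, L]
D → miss, evict R, frames [L, D]
L → hit
D → hit
G → miss, evict L, frames [D, G]
R → miss, evict D, frames [G, R]
F → miss, evict G, frames [R, F]

{F, R}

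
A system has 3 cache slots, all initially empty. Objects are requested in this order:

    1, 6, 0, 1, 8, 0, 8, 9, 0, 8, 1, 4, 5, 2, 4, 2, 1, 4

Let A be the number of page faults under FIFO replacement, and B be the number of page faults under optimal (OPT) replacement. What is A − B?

Under FIFO: F F F . F . . F . . F F F F . . F F → 11 faults.
Under OPT: F F F . F . . F . . F F F F . . . . → 9 faults.
A − B = 11 − 9 = 2.

2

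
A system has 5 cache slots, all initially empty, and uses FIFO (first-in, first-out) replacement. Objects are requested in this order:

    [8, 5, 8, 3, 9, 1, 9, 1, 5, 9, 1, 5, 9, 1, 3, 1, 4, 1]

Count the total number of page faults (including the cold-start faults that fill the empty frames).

8 → fault, frames (8)
5 → fault, frames (8 5)
8 → hit
3 → fault, frames (8 5 3)
9 → fault, frames (8 5 3 9)
1 → fault, frames (8 5 3 9 1)
9 → hit
1 → hit
5 → hit
9 → hit
1 → hit
5 → hit
9 → hit
1 → hit
3 → hit
1 → hit
4 → fault, evict 8, frames (5 3 9 1 4)
1 → hit
Page faults: 6.

6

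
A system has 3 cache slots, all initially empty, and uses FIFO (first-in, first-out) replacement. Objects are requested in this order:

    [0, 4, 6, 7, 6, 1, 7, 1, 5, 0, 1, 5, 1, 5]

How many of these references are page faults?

7

0 -> fault, frames (0)
4 -> fault, frames (0 4)
6 -> fault, frames (0 4 6)
7 -> fault, evict 0, frames (4 6 7)
6 -> hit
1 -> fault, evict 4, frames (6 7 1)
7 -> hit
1 -> hit
5 -> fault, evict 6, frames (7 1 5)
0 -> fault, evict 7, frames (1 5 0)
1 -> hit
5 -> hit
1 -> hit
5 -> hit
Page faults: 7.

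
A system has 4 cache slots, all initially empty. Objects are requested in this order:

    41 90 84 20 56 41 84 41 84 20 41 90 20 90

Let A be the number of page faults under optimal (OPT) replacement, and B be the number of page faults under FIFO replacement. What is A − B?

-1

Under OPT: F F F F F . . . . . . F . . → 6 faults.
Under FIFO: F F F F F F . . . . . F . . → 7 faults.
A − B = 6 − 7 = -1.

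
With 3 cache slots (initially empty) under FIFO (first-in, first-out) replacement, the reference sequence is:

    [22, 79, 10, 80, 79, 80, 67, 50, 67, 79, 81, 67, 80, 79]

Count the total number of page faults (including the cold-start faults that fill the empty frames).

11

22: miss, frames {22}
79: miss, frames {22,79}
10: miss, frames {22,79,10}
80: miss, evict 22, frames {79,10,80}
79: hit
80: hit
67: miss, evict 79, frames {10,80,67}
50: miss, evict 10, frames {80,67,50}
67: hit
79: miss, evict 80, frames {67,50,79}
81: miss, evict 67, frames {50,79,81}
67: miss, evict 50, frames {79,81,67}
80: miss, evict 79, frames {81,67,80}
79: miss, evict 81, frames {67,80,79}
Page faults: 11.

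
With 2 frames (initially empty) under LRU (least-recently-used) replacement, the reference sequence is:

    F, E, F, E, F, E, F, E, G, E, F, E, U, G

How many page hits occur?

F → fault, frames (F)
E → fault, frames (F E)
F → hit
E → hit
F → hit
E → hit
F → hit
E → hit
G → fault, evict F, frames (E G)
E → hit
F → fault, evict G, frames (E F)
E → hit
U → fault, evict F, frames (E U)
G → fault, evict E, frames (U G)
Hits: 8.

8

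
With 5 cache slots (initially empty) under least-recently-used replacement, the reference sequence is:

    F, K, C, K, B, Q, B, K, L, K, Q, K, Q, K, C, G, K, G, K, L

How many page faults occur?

F -> fault, frames (F)
K -> fault, frames (F K)
C -> fault, frames (F K C)
K -> hit
B -> fault, frames (F C K B)
Q -> fault, frames (F C K B Q)
B -> hit
K -> hit
L -> fault, evict F, frames (C Q B K L)
K -> hit
Q -> hit
K -> hit
Q -> hit
K -> hit
C -> hit
G -> fault, evict B, frames (L Q K C G)
K -> hit
G -> hit
K -> hit
L -> hit
Page faults: 7.

7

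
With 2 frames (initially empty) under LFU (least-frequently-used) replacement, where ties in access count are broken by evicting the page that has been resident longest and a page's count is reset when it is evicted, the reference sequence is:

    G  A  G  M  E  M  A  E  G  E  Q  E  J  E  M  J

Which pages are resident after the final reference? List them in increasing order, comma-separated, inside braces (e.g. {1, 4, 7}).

{G, J}

G → miss, frames {G}
A → miss, frames {G,A}
G → hit
M → miss, evict A, frames {G,M}
E → miss, evict M, frames {G,E}
M → miss, evict E, frames {G,M}
A → miss, evict M, frames {G,A}
E → miss, evict A, frames {G,E}
G → hit
E → hit
Q → miss, evict E, frames {G,Q}
E → miss, evict Q, frames {G,E}
J → miss, evict E, frames {G,J}
E → miss, evict J, frames {G,E}
M → miss, evict E, frames {G,M}
J → miss, evict M, frames {G,J}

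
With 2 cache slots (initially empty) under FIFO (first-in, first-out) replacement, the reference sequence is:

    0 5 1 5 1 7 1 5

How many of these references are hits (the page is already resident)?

3

0: miss, frames [0]
5: miss, frames [0, 5]
1: miss, evict 0, frames [5, 1]
5: hit
1: hit
7: miss, evict 5, frames [1, 7]
1: hit
5: miss, evict 1, frames [7, 5]
Hits: 3.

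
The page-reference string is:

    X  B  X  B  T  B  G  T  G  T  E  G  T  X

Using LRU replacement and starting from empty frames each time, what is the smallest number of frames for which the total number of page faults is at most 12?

2

f=1: 14 faults
f=2: 9 faults
f=3: 6 faults
f=4: 6 faults
f=5: 5 faults
Smallest f with faults ≤ 12 is 2.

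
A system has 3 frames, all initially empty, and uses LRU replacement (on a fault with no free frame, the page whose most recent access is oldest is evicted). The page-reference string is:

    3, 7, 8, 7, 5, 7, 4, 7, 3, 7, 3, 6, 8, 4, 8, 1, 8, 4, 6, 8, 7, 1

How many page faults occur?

13

3 -> miss, frames (3)
7 -> miss, frames (3 7)
8 -> miss, frames (3 7 8)
7 -> hit
5 -> miss, evict 3, frames (8 7 5)
7 -> hit
4 -> miss, evict 8, frames (5 7 4)
7 -> hit
3 -> miss, evict 5, frames (4 7 3)
7 -> hit
3 -> hit
6 -> miss, evict 4, frames (7 3 6)
8 -> miss, evict 7, frames (3 6 8)
4 -> miss, evict 3, frames (6 8 4)
8 -> hit
1 -> miss, evict 6, frames (4 8 1)
8 -> hit
4 -> hit
6 -> miss, evict 1, frames (8 4 6)
8 -> hit
7 -> miss, evict 4, frames (6 8 7)
1 -> miss, evict 6, frames (8 7 1)
Page faults: 13.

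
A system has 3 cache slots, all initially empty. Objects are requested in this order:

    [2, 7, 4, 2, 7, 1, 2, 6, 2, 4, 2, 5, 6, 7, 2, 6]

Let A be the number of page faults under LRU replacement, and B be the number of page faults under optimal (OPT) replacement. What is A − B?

3

Under LRU: F F F . . F . F . F . F F F F . → 10 faults.
Under OPT: F F F . . F . F . . . F . F . . → 7 faults.
A − B = 10 − 7 = 3.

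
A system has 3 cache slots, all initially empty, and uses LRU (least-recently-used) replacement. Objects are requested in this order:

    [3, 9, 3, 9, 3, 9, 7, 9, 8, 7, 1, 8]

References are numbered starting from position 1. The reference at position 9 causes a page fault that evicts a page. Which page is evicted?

pos 1: 3: miss, frames {3}
pos 2: 9: miss, frames {3,9}
pos 3: 3: hit
pos 4: 9: hit
pos 5: 3: hit
pos 6: 9: hit
pos 7: 7: miss, frames {3,9,7}
pos 8: 9: hit
pos 9: 8: miss, evict 3, frames {7,9,8}
At position 9, page 3 is evicted.

3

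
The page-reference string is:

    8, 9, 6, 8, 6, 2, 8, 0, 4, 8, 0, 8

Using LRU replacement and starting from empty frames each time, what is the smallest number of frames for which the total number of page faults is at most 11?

f=1: 12 faults
f=2: 10 faults
f=3: 6 faults
f=4: 6 faults
f=5: 6 faults
f=6: 6 faults
Smallest f with faults ≤ 11 is 2.

2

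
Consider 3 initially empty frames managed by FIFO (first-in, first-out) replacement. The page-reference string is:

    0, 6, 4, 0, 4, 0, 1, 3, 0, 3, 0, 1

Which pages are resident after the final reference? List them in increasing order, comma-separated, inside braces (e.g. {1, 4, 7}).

{0, 1, 3}

0: fault, frames (0)
6: fault, frames (0 6)
4: fault, frames (0 6 4)
0: hit
4: hit
0: hit
1: fault, evict 0, frames (6 4 1)
3: fault, evict 6, frames (4 1 3)
0: fault, evict 4, frames (1 3 0)
3: hit
0: hit
1: hit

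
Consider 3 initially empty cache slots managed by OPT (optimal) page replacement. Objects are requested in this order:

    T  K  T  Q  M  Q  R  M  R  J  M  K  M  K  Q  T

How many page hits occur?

T: fault, frames (T)
K: fault, frames (T K)
T: hit
Q: fault, frames (T K Q)
M: fault, evict T, frames (K Q M)
Q: hit
R: fault, evict Q, frames (K M R)
M: hit
R: hit
J: fault, evict R, frames (K M J)
M: hit
K: hit
M: hit
K: hit
Q: fault, evict J, frames (K M Q)
T: fault, evict Q, frames (K M T)
Hits: 8.

8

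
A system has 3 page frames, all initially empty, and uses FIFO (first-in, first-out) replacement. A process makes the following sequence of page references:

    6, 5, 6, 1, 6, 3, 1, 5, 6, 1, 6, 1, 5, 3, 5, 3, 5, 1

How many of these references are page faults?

7

6 -> fault, frames {6}
5 -> fault, frames {6,5}
6 -> hit
1 -> fault, frames {6,5,1}
6 -> hit
3 -> fault, evict 6, frames {5,1,3}
1 -> hit
5 -> hit
6 -> fault, evict 5, frames {1,3,6}
1 -> hit
6 -> hit
1 -> hit
5 -> fault, evict 1, frames {3,6,5}
3 -> hit
5 -> hit
3 -> hit
5 -> hit
1 -> fault, evict 3, frames {6,5,1}
Page faults: 7.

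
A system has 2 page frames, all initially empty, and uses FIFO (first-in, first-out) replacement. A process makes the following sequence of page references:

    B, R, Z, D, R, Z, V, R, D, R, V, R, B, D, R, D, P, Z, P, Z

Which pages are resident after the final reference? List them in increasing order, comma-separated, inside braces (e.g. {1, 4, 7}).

{P, Z}

B -> miss, frames [B]
R -> miss, frames [B, R]
Z -> miss, evict B, frames [R, Z]
D -> miss, evict R, frames [Z, D]
R -> miss, evict Z, frames [D, R]
Z -> miss, evict D, frames [R, Z]
V -> miss, evict R, frames [Z, V]
R -> miss, evict Z, frames [V, R]
D -> miss, evict V, frames [R, D]
R -> hit
V -> miss, evict R, frames [D, V]
R -> miss, evict D, frames [V, R]
B -> miss, evict V, frames [R, B]
D -> miss, evict R, frames [B, D]
R -> miss, evict B, frames [D, R]
D -> hit
P -> miss, evict D, frames [R, P]
Z -> miss, evict R, frames [P, Z]
P -> hit
Z -> hit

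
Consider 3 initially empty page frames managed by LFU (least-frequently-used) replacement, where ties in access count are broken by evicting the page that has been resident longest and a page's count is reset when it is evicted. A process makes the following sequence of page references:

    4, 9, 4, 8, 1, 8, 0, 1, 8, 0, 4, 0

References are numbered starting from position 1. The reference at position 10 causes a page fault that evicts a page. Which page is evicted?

pos 1: 4 → miss, frames {4}
pos 2: 9 → miss, frames {4,9}
pos 3: 4 → hit
pos 4: 8 → miss, frames {4,9,8}
pos 5: 1 → miss, evict 9, frames {4,8,1}
pos 6: 8 → hit
pos 7: 0 → miss, evict 1, frames {4,8,0}
pos 8: 1 → miss, evict 0, frames {4,8,1}
pos 9: 8 → hit
pos 10: 0 → miss, evict 1, frames {4,8,0}
At position 10, page 1 is evicted.

1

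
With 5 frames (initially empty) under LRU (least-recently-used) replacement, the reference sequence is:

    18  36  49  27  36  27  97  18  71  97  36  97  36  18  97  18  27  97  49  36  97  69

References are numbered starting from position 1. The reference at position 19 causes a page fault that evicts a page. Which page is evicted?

pos 1: 18 → miss, frames (18)
pos 2: 36 → miss, frames (18 36)
pos 3: 49 → miss, frames (18 36 49)
pos 4: 27 → miss, frames (18 36 49 27)
pos 5: 36 → hit
pos 6: 27 → hit
pos 7: 97 → miss, frames (18 49 36 27 97)
pos 8: 18 → hit
pos 9: 71 → miss, evict 49, frames (36 27 97 18 71)
pos 10: 97 → hit
pos 11: 36 → hit
pos 12: 97 → hit
pos 13: 36 → hit
pos 14: 18 → hit
pos 15: 97 → hit
pos 16: 18 → hit
pos 17: 27 → hit
pos 18: 97 → hit
pos 19: 49 → miss, evict 71, frames (36 18 27 97 49)
At position 19, page 71 is evicted.

71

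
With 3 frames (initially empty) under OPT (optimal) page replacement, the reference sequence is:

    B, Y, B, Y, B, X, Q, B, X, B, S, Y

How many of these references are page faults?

B: fault, frames (B)
Y: fault, frames (B Y)
B: hit
Y: hit
B: hit
X: fault, frames (B Y X)
Q: fault, evict Y, frames (B X Q)
B: hit
X: hit
B: hit
S: fault, evict Q, frames (B X S)
Y: fault, evict S, frames (B X Y)
Page faults: 6.

6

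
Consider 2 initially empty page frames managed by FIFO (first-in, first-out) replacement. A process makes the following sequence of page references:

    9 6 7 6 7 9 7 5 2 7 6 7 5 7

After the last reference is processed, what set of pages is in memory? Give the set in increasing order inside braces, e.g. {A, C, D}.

9 -> miss, frames [9]
6 -> miss, frames [9, 6]
7 -> miss, evict 9, frames [6, 7]
6 -> hit
7 -> hit
9 -> miss, evict 6, frames [7, 9]
7 -> hit
5 -> miss, evict 7, frames [9, 5]
2 -> miss, evict 9, frames [5, 2]
7 -> miss, evict 5, frames [2, 7]
6 -> miss, evict 2, frames [7, 6]
7 -> hit
5 -> miss, evict 7, frames [6, 5]
7 -> miss, evict 6, frames [5, 7]

{5, 7}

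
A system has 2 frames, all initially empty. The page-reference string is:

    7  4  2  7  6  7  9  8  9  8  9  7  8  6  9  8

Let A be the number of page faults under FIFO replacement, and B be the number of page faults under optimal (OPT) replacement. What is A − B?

Under FIFO: F F F F F . F F . . . F . F F F → 11 faults.
Under OPT: F F F . F . F F . . . F . F F . → 9 faults.
A − B = 11 − 9 = 2.

2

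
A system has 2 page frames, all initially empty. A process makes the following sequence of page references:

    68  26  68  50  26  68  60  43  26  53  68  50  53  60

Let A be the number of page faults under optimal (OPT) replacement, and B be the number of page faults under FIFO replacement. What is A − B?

Under OPT: F F . F . F F F . F F F . F → 10 faults.
Under FIFO: F F . F . F F F F F F F F F → 12 faults.
A − B = 10 − 12 = -2.

-2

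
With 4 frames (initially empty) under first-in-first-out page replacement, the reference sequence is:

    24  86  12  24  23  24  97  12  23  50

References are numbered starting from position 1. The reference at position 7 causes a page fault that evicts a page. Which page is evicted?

24

pos 1: 24: fault, frames [24]
pos 2: 86: fault, frames [24, 86]
pos 3: 12: fault, frames [24, 86, 12]
pos 4: 24: hit
pos 5: 23: fault, frames [24, 86, 12, 23]
pos 6: 24: hit
pos 7: 97: fault, evict 24, frames [86, 12, 23, 97]
At position 7, page 24 is evicted.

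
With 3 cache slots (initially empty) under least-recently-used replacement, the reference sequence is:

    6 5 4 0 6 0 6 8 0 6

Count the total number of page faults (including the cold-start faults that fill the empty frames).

6

6 → fault, frames {6}
5 → fault, frames {6,5}
4 → fault, frames {6,5,4}
0 → fault, evict 6, frames {5,4,0}
6 → fault, evict 5, frames {4,0,6}
0 → hit
6 → hit
8 → fault, evict 4, frames {0,6,8}
0 → hit
6 → hit
Page faults: 6.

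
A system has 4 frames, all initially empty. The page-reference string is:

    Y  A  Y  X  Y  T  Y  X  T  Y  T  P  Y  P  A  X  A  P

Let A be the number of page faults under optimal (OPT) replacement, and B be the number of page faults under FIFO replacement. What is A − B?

Under OPT: F F . F . F . . . . . F . . . . . . → 5 faults.
Under FIFO: F F . F . F . . . . . F F . F F . . → 8 faults.
A − B = 5 − 8 = -3.

-3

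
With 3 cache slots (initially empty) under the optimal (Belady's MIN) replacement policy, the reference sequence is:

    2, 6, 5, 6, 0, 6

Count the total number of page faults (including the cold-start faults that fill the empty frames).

4

2 -> miss, frames (2)
6 -> miss, frames (2 6)
5 -> miss, frames (2 6 5)
6 -> hit
0 -> miss, evict 5, frames (2 6 0)
6 -> hit
Page faults: 4.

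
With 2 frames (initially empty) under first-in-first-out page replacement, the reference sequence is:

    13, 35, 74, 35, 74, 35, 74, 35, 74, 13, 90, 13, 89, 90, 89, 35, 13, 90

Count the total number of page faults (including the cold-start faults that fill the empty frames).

9

13 → miss, frames [13]
35 → miss, frames [13, 35]
74 → miss, evict 13, frames [35, 74]
35 → hit
74 → hit
35 → hit
74 → hit
35 → hit
74 → hit
13 → miss, evict 35, frames [74, 13]
90 → miss, evict 74, frames [13, 90]
13 → hit
89 → miss, evict 13, frames [90, 89]
90 → hit
89 → hit
35 → miss, evict 90, frames [89, 35]
13 → miss, evict 89, frames [35, 13]
90 → miss, evict 35, frames [13, 90]
Page faults: 9.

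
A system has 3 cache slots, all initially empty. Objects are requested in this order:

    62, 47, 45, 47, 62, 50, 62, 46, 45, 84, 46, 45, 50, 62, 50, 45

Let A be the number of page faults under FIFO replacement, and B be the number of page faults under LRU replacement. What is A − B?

Under FIFO: F F F . . F F F F F . . F F . F → 11 faults.
Under LRU: F F F . . F . F F F . . F F . . → 9 faults.
A − B = 11 − 9 = 2.

2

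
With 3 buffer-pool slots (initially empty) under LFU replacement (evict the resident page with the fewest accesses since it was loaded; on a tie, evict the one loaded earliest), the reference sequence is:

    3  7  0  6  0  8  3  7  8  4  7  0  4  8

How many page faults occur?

11

3 -> fault, frames [3]
7 -> fault, frames [3, 7]
0 -> fault, frames [3, 7, 0]
6 -> fault, evict 3, frames [7, 0, 6]
0 -> hit
8 -> fault, evict 7, frames [0, 6, 8]
3 -> fault, evict 6, frames [0, 8, 3]
7 -> fault, evict 8, frames [0, 3, 7]
8 -> fault, evict 3, frames [0, 7, 8]
4 -> fault, evict 7, frames [0, 8, 4]
7 -> fault, evict 8, frames [0, 4, 7]
0 -> hit
4 -> hit
8 -> fault, evict 7, frames [0, 4, 8]
Page faults: 11.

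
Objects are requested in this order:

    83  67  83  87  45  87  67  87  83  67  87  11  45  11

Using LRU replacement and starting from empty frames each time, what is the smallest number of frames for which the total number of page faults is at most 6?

4

f=1: 14 faults
f=2: 10 faults
f=3: 8 faults
f=4: 6 faults
f=5: 5 faults
Smallest f with faults ≤ 6 is 4.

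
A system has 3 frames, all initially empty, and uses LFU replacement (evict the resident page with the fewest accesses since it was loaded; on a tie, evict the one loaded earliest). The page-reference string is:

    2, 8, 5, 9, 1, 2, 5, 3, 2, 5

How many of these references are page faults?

2: miss, frames {2}
8: miss, frames {2,8}
5: miss, frames {2,8,5}
9: miss, evict 2, frames {8,5,9}
1: miss, evict 8, frames {5,9,1}
2: miss, evict 5, frames {9,1,2}
5: miss, evict 9, frames {1,2,5}
3: miss, evict 1, frames {2,5,3}
2: hit
5: hit
Page faults: 8.

8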